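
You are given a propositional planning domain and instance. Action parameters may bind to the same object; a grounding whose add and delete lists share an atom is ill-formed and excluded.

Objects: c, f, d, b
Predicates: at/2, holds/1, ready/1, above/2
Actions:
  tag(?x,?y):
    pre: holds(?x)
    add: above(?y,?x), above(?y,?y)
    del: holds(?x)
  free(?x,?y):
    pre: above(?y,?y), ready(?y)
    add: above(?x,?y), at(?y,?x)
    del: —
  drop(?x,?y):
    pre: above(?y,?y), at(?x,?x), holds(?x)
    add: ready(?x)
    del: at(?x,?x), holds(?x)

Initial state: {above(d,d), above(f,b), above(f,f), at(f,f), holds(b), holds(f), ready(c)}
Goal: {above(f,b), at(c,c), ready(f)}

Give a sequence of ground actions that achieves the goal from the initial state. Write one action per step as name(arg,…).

tag(b,c); free(c,c); drop(f,c)

1. tag(b,c)  →  {above(c,b), above(c,c), above(d,d), above(f,b), above(f,f), at(f,f), holds(f), ready(c)}
2. free(c,c)  →  {above(c,b), above(c,c), above(d,d), above(f,b), above(f,f), at(c,c), at(f,f), holds(f), ready(c)}
3. drop(f,c)  →  {above(c,b), above(c,c), above(d,d), above(f,b), above(f,f), at(c,c), ready(c), ready(f)}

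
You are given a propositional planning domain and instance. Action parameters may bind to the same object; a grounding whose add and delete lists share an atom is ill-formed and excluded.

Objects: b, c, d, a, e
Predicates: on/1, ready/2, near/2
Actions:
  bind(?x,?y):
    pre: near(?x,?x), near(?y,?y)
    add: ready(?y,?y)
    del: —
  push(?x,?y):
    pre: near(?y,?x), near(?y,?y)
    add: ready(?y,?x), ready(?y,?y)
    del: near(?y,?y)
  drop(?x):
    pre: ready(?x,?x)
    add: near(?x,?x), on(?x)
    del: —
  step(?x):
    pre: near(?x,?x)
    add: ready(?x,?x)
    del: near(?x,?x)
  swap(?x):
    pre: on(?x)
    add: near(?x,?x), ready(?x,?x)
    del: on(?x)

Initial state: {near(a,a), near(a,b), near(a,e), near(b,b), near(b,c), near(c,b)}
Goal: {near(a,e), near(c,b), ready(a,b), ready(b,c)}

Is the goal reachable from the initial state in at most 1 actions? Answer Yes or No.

1. push(b,a)  →  {near(a,b), near(a,e), near(b,b), near(b,c), near(c,b), ready(a,a), ready(a,b)}
2. push(c,b)  →  {near(a,b), near(a,e), near(b,c), near(c,b), ready(a,a), ready(a,b), ready(b,b), ready(b,c)}
optimal plan length = 2; 2 > 1

No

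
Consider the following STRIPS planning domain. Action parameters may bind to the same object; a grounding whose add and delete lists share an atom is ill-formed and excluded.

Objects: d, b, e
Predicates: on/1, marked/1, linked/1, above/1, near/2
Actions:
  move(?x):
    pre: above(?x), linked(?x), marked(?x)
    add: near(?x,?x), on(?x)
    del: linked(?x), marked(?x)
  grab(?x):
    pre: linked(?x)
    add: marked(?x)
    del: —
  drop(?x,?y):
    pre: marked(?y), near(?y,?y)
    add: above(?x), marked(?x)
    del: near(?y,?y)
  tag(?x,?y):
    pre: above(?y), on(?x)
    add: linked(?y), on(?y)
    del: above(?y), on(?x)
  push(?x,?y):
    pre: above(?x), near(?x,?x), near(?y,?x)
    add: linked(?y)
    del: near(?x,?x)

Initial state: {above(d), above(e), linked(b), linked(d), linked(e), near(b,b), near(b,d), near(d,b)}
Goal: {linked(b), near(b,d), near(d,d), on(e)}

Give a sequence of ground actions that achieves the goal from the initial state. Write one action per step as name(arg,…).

1. grab(d)  →  {above(d), above(e), linked(b), linked(d), linked(e), marked(d), near(b,b), near(b,d), near(d,b)}
2. move(d)  →  {above(d), above(e), linked(b), linked(e), near(b,b), near(b,d), near(d,b), near(d,d), on(d)}
3. tag(d,e)  →  {above(d), linked(b), linked(e), near(b,b), near(b,d), near(d,b), near(d,d), on(e)}

grab(d); move(d); tag(d,e)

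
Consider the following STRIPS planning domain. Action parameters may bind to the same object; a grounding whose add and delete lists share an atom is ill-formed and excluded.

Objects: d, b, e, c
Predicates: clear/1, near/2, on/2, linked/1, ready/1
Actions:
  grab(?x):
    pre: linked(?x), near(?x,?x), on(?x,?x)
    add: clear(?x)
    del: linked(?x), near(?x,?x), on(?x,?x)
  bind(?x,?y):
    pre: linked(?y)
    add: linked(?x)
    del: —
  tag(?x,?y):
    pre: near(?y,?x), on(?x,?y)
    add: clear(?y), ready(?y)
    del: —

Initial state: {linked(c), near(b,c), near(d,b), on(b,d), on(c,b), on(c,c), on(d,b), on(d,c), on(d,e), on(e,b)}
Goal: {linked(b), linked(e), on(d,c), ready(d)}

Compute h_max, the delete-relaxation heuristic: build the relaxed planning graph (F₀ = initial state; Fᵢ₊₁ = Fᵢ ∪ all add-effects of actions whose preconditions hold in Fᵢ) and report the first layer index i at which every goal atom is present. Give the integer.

1

F0 = init (10 atoms)
F1 = F0 ∪ {clear(b), clear(d), linked(b), linked(d), linked(e), ready(b), ready(d)}  (17 atoms)
goal ⊆ F1  ⇒  h_max = 1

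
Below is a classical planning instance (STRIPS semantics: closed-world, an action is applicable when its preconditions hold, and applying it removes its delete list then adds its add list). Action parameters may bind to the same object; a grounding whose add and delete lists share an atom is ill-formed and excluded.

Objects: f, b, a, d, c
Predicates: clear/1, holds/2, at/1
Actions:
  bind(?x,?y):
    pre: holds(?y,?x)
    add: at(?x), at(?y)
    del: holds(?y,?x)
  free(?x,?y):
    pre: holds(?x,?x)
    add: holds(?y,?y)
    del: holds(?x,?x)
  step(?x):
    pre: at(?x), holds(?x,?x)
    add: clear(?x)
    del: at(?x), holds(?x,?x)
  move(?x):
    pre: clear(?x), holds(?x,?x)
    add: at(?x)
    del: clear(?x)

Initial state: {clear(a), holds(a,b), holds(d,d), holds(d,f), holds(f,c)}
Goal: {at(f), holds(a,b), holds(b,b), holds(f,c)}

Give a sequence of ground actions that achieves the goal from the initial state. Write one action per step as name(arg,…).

1. bind(f,d)  →  {at(d), at(f), clear(a), holds(a,b), holds(d,d), holds(f,c)}
2. free(d,b)  →  {at(d), at(f), clear(a), holds(a,b), holds(b,b), holds(f,c)}

bind(f,d); free(d,b)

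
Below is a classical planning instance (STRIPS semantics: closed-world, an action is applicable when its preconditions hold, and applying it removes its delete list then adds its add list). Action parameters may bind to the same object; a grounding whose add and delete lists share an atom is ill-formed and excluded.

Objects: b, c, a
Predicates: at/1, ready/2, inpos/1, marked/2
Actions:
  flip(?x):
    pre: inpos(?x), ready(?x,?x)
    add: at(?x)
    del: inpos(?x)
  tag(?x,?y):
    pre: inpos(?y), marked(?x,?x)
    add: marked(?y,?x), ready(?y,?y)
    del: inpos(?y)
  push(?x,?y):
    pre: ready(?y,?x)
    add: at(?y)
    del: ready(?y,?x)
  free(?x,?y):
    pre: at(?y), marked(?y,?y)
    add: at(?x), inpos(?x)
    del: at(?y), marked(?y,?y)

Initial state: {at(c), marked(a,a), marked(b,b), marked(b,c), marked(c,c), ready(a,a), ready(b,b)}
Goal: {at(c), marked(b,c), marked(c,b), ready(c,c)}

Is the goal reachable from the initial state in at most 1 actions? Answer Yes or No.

1. push(a,a)  →  {at(a), at(c), marked(a,a), marked(b,b), marked(b,c), marked(c,c), ready(b,b)}
2. free(c,a)  →  {at(c), inpos(c), marked(b,b), marked(b,c), marked(c,c), ready(b,b)}
3. tag(b,c)  →  {at(c), marked(b,b), marked(b,c), marked(c,b), marked(c,c), ready(b,b), ready(c,c)}
optimal plan length = 3; 3 > 1

No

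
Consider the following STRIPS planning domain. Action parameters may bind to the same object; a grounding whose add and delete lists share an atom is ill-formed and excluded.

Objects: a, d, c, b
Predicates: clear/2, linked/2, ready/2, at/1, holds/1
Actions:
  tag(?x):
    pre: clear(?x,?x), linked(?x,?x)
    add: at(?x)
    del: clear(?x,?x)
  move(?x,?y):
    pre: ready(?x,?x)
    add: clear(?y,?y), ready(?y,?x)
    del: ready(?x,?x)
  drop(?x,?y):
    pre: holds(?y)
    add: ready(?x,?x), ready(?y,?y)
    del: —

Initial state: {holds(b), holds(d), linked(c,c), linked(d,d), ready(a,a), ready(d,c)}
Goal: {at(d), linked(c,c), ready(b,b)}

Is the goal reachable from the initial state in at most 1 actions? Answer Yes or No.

No

1. move(a,d)  →  {clear(d,d), holds(b), holds(d), linked(c,c), linked(d,d), ready(d,a), ready(d,c)}
2. tag(d)  →  {at(d), holds(b), holds(d), linked(c,c), linked(d,d), ready(d,a), ready(d,c)}
3. drop(a,b)  →  {at(d), holds(b), holds(d), linked(c,c), linked(d,d), ready(a,a), ready(b,b), ready(d,a), ready(d,c)}
optimal plan length = 3; 3 > 1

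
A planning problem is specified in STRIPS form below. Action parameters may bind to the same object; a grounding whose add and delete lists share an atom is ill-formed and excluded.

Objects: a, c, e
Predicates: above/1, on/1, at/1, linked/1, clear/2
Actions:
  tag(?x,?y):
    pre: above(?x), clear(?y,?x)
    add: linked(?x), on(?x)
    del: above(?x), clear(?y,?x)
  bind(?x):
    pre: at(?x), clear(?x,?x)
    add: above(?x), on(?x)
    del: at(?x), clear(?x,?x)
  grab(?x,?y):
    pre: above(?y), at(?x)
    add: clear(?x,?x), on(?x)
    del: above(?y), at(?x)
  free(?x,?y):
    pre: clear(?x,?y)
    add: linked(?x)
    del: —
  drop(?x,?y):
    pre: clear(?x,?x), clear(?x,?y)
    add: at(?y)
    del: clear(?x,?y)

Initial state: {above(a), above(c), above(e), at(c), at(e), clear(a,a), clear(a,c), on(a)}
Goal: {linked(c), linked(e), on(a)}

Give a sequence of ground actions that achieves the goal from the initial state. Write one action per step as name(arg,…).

tag(c,a); grab(e,a); tag(e,e)

1. tag(c,a)  →  {above(a), above(e), at(c), at(e), clear(a,a), linked(c), on(a), on(c)}
2. grab(e,a)  →  {above(e), at(c), clear(a,a), clear(e,e), linked(c), on(a), on(c), on(e)}
3. tag(e,e)  →  {at(c), clear(a,a), linked(c), linked(e), on(a), on(c), on(e)}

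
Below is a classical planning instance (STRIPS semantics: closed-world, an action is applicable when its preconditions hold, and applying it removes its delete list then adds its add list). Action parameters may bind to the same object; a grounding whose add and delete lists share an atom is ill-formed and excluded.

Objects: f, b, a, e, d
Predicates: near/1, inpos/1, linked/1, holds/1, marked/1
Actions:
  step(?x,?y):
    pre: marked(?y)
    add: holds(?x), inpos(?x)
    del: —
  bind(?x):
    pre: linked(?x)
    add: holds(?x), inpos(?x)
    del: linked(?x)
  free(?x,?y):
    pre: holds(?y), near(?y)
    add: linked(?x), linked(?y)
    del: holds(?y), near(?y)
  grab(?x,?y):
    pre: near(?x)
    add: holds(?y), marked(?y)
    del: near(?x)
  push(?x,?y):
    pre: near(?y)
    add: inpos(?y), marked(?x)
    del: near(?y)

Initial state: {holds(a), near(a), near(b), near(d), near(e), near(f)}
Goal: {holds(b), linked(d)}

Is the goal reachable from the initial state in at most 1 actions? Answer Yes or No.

No

1. free(d,a)  →  {linked(a), linked(d), near(b), near(d), near(e), near(f)}
2. grab(f,b)  →  {holds(b), linked(a), linked(d), marked(b), near(b), near(d), near(e)}
optimal plan length = 2; 2 > 1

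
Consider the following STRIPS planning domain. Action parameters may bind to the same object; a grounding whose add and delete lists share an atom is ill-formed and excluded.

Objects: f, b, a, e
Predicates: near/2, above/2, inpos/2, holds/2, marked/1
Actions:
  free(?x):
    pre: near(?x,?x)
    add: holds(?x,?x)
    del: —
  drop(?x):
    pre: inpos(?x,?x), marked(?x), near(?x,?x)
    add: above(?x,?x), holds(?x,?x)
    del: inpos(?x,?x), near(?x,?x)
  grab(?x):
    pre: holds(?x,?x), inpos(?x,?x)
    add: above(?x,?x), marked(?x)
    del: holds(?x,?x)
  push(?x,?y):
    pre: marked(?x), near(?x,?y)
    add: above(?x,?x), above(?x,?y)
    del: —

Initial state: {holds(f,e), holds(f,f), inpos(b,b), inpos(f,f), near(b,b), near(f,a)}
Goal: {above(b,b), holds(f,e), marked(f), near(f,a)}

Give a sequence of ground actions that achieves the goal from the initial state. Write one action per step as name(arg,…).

1. free(b)  →  {holds(b,b), holds(f,e), holds(f,f), inpos(b,b), inpos(f,f), near(b,b), near(f,a)}
2. grab(f)  →  {above(f,f), holds(b,b), holds(f,e), inpos(b,b), inpos(f,f), marked(f), near(b,b), near(f,a)}
3. grab(b)  →  {above(b,b), above(f,f), holds(f,e), inpos(b,b), inpos(f,f), marked(b), marked(f), near(b,b), near(f,a)}

free(b); grab(f); grab(b)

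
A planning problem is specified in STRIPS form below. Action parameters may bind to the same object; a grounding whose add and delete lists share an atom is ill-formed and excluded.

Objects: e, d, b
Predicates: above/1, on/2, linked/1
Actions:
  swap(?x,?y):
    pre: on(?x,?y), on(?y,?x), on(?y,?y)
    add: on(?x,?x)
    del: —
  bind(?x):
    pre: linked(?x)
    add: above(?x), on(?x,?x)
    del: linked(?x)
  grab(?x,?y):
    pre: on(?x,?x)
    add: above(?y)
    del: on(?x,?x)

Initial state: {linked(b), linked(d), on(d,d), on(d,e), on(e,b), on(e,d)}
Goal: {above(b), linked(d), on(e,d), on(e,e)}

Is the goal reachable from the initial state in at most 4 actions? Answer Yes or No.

Yes

1. swap(e,d)  →  {linked(b), linked(d), on(d,d), on(d,e), on(e,b), on(e,d), on(e,e)}
2. bind(b)  →  {above(b), linked(d), on(b,b), on(d,d), on(d,e), on(e,b), on(e,d), on(e,e)}
optimal plan length = 2; 2 ≤ 4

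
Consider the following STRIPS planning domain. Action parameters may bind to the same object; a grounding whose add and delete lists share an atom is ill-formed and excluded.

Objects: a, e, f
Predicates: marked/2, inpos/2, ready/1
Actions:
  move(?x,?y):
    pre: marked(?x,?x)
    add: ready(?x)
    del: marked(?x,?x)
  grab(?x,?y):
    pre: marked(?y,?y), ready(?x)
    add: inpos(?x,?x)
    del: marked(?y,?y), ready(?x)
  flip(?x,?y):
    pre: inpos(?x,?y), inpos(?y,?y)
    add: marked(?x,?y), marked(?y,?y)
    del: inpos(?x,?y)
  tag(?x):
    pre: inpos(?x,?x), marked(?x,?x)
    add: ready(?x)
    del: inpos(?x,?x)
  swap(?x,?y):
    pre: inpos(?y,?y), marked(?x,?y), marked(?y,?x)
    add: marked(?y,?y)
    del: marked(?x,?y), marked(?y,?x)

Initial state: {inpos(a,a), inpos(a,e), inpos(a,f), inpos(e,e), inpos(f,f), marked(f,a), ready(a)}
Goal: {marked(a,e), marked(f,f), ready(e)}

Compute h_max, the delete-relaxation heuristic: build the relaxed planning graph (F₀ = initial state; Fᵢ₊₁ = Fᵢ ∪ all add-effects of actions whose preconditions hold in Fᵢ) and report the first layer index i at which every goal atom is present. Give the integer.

F0 = init (7 atoms)
F1 = F0 ∪ {marked(a,a), marked(a,e), marked(a,f), marked(e,e), marked(f,f)}  (12 atoms)
F2 = F1 ∪ {ready(e), ready(f)}  (14 atoms)
goal ⊆ F2  ⇒  h_max = 2

2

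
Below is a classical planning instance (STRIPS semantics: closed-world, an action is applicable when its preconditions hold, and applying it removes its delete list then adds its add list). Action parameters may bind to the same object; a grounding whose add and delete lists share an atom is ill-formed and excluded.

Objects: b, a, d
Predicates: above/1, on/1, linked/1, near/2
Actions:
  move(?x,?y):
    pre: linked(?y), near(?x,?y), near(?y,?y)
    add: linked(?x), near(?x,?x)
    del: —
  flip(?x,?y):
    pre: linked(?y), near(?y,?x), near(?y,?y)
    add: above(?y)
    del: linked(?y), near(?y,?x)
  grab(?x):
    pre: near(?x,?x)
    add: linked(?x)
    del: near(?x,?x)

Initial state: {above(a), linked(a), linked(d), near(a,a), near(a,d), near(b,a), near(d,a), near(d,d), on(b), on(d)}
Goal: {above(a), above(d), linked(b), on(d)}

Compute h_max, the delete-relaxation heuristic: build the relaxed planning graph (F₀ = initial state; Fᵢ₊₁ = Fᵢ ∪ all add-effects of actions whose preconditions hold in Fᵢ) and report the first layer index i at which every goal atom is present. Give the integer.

F0 = init (10 atoms)
F1 = F0 ∪ {above(d), linked(b), near(b,b)}  (13 atoms)
goal ⊆ F1  ⇒  h_max = 1

1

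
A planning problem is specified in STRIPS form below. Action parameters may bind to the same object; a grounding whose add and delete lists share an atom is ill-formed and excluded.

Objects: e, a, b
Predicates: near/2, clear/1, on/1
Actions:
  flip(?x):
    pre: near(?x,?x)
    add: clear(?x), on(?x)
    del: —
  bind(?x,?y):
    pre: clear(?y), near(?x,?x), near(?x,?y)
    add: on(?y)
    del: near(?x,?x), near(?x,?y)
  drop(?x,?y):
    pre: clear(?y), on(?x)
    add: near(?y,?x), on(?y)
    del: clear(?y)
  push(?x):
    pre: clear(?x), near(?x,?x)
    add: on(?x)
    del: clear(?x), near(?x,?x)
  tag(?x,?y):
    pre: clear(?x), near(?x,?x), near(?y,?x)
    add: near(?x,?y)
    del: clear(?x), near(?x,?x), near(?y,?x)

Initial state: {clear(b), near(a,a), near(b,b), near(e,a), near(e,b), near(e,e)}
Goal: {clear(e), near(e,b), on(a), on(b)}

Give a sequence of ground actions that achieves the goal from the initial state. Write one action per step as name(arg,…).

flip(e); flip(a); flip(b)

1. flip(e)  →  {clear(b), clear(e), near(a,a), near(b,b), near(e,a), near(e,b), near(e,e), on(e)}
2. flip(a)  →  {clear(a), clear(b), clear(e), near(a,a), near(b,b), near(e,a), near(e,b), near(e,e), on(a), on(e)}
3. flip(b)  →  {clear(a), clear(b), clear(e), near(a,a), near(b,b), near(e,a), near(e,b), near(e,e), on(a), on(b), on(e)}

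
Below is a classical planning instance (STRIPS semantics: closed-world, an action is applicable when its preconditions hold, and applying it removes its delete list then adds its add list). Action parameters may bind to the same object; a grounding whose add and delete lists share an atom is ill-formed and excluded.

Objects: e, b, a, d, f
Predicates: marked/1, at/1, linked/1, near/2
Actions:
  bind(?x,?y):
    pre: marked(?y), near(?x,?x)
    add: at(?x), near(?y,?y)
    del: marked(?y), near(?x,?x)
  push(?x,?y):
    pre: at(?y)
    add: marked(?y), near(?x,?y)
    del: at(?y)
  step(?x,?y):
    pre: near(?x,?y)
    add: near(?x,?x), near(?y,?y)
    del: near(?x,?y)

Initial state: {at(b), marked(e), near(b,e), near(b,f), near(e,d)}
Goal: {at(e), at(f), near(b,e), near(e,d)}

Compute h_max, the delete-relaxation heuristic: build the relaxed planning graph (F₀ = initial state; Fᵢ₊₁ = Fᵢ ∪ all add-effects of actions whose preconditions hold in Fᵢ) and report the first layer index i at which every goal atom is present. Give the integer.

2

F0 = init (5 atoms)
F1 = F0 ∪ {marked(b), near(a,b), near(b,b), near(d,b), near(d,d), near(e,b), near(e,e), near(f,b), near(f,f)}  (14 atoms)
F2 = F1 ∪ {at(d), at(e), at(f), near(a,a)}  (18 atoms)
goal ⊆ F2  ⇒  h_max = 2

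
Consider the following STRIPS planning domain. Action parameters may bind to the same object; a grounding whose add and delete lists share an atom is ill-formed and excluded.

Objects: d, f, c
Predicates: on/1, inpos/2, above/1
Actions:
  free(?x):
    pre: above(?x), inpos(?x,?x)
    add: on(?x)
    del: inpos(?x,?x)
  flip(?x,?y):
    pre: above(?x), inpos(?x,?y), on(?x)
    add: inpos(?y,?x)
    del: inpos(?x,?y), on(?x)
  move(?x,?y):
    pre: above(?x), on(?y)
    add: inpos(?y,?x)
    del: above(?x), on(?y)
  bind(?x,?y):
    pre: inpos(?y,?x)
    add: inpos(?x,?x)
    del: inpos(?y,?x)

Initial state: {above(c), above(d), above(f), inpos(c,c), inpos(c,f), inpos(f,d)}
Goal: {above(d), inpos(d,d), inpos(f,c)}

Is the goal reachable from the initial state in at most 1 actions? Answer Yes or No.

1. free(c)  →  {above(c), above(d), above(f), inpos(c,f), inpos(f,d), on(c)}
2. flip(c,f)  →  {above(c), above(d), above(f), inpos(f,c), inpos(f,d)}
3. bind(d,f)  →  {above(c), above(d), above(f), inpos(d,d), inpos(f,c)}
optimal plan length = 3; 3 > 1

No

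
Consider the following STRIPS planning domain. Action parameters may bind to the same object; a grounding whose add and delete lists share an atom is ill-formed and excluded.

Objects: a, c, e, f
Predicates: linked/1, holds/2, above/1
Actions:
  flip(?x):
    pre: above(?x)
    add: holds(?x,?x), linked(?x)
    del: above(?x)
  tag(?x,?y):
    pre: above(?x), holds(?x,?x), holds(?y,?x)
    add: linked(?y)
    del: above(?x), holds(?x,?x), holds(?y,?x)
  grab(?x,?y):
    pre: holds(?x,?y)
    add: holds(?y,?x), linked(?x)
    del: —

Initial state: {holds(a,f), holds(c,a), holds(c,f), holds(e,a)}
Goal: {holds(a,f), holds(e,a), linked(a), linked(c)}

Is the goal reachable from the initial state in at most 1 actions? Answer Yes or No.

1. grab(a,f)  →  {holds(a,f), holds(c,a), holds(c,f), holds(e,a), holds(f,a), linked(a)}
2. grab(c,a)  →  {holds(a,c), holds(a,f), holds(c,a), holds(c,f), holds(e,a), holds(f,a), linked(a), linked(c)}
optimal plan length = 2; 2 > 1

No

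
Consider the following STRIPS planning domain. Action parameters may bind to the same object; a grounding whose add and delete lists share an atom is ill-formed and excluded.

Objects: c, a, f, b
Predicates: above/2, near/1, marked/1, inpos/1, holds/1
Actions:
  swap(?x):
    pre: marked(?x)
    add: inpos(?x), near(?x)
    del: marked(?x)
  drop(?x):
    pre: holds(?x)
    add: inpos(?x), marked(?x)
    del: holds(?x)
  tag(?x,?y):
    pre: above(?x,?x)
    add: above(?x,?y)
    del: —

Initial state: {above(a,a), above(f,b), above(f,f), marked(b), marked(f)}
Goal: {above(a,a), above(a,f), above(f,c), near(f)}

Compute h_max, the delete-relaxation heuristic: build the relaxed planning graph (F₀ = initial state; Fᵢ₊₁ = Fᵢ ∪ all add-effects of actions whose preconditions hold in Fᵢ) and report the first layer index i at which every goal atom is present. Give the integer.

F0 = init (5 atoms)
F1 = F0 ∪ {above(a,b), above(a,c), above(a,f), above(f,a), above(f,c), inpos(b), inpos(f), near(b), near(f)}  (14 atoms)
goal ⊆ F1  ⇒  h_max = 1

1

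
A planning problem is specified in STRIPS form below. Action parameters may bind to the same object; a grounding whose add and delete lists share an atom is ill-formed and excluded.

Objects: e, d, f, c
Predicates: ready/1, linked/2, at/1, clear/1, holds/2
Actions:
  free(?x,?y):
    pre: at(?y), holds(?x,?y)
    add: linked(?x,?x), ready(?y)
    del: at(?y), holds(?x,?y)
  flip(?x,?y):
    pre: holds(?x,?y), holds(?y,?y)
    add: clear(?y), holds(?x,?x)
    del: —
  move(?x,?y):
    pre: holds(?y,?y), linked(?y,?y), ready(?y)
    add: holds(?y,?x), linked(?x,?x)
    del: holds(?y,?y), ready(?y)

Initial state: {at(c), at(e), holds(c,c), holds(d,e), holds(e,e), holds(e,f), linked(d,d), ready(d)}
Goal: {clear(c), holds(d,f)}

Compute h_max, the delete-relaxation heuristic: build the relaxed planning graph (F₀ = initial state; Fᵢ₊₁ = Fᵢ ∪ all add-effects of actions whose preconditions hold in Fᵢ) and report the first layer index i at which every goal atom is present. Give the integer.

2

F0 = init (8 atoms)
F1 = F0 ∪ {clear(c), clear(e), holds(d,d), linked(c,c), linked(e,e), ready(c), ready(e)}  (15 atoms)
F2 = F1 ∪ {clear(d), holds(c,d), holds(c,e), holds(c,f), holds(d,c), holds(d,f), holds(e,c), holds(e,d), linked(f,f)}  (24 atoms)
goal ⊆ F2  ⇒  h_max = 2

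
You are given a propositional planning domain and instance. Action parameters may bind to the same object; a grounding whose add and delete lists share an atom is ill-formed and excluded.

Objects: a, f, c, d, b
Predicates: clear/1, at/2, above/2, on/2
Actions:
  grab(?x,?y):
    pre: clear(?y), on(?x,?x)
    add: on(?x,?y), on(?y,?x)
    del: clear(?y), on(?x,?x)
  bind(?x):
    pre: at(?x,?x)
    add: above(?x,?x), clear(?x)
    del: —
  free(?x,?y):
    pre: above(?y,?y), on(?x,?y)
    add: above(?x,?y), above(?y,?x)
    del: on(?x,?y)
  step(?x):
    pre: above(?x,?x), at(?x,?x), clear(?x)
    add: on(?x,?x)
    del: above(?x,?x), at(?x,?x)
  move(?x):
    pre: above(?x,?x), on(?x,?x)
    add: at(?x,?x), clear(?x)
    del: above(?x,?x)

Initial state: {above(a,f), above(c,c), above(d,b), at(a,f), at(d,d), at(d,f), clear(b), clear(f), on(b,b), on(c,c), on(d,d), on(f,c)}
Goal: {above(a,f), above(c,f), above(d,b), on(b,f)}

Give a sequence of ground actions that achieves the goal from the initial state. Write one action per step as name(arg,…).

grab(b,f); free(f,c)

1. grab(b,f)  →  {above(a,f), above(c,c), above(d,b), at(a,f), at(d,d), at(d,f), clear(b), on(b,f), on(c,c), on(d,d), on(f,b), on(f,c)}
2. free(f,c)  →  {above(a,f), above(c,c), above(c,f), above(d,b), above(f,c), at(a,f), at(d,d), at(d,f), clear(b), on(b,f), on(c,c), on(d,d), on(f,b)}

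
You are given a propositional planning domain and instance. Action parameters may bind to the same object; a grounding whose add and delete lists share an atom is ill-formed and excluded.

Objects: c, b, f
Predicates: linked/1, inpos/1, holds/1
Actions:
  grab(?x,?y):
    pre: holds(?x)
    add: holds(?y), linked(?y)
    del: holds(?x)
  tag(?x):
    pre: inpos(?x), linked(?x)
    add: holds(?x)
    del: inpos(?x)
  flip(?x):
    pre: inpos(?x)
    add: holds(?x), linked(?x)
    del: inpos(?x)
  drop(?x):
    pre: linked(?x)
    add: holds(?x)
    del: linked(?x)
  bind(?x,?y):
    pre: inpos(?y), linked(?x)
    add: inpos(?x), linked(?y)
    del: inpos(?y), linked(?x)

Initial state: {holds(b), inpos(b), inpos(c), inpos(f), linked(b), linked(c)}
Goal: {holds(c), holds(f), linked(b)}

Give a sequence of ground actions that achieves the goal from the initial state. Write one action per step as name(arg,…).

grab(b,c); flip(f)

1. grab(b,c)  →  {holds(c), inpos(b), inpos(c), inpos(f), linked(b), linked(c)}
2. flip(f)  →  {holds(c), holds(f), inpos(b), inpos(c), linked(b), linked(c), linked(f)}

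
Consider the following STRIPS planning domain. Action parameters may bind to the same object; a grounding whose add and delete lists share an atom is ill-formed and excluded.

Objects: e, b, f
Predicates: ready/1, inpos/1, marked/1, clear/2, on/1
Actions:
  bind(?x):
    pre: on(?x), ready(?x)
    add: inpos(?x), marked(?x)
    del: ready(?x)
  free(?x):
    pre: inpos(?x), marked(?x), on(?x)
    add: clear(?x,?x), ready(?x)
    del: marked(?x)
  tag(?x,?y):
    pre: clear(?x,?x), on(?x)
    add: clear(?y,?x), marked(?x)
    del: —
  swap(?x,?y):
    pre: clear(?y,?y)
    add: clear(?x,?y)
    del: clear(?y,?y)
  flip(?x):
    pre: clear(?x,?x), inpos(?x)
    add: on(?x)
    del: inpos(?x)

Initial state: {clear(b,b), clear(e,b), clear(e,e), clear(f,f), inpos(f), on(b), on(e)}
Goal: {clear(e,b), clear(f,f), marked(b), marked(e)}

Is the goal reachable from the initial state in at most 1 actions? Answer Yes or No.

1. tag(e,e)  →  {clear(b,b), clear(e,b), clear(e,e), clear(f,f), inpos(f), marked(e), on(b), on(e)}
2. tag(b,e)  →  {clear(b,b), clear(e,b), clear(e,e), clear(f,f), inpos(f), marked(b), marked(e), on(b), on(e)}
optimal plan length = 2; 2 > 1

No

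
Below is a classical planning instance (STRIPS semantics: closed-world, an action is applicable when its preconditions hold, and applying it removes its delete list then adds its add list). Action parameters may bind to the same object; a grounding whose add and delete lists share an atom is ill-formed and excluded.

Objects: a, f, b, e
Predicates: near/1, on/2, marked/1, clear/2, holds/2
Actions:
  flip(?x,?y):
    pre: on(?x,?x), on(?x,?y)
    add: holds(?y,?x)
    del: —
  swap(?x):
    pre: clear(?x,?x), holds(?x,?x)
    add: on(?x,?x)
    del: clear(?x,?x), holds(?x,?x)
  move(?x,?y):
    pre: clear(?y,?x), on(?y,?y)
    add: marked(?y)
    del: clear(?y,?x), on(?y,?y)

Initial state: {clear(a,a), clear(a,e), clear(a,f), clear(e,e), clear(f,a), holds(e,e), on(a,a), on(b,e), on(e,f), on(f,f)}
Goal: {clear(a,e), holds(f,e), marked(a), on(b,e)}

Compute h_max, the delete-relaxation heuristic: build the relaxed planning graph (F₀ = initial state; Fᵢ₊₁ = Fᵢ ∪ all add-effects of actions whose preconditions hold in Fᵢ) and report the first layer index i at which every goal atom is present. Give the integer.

F0 = init (10 atoms)
F1 = F0 ∪ {holds(a,a), holds(f,f), marked(a), marked(f), on(e,e)}  (15 atoms)
F2 = F1 ∪ {holds(f,e), marked(e)}  (17 atoms)
goal ⊆ F2  ⇒  h_max = 2

2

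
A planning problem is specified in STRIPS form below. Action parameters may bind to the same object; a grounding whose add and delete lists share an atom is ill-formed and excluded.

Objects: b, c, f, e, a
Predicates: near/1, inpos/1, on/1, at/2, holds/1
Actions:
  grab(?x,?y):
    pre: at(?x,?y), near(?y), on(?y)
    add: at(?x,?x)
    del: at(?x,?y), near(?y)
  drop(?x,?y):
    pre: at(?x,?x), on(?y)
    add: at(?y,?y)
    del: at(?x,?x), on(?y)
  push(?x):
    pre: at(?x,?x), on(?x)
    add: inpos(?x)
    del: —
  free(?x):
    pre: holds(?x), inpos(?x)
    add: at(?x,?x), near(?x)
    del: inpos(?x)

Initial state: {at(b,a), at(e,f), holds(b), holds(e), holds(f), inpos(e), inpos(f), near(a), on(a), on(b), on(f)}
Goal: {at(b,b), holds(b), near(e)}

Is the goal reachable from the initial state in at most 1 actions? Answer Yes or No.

1. grab(b,a)  →  {at(b,b), at(e,f), holds(b), holds(e), holds(f), inpos(e), inpos(f), on(a), on(b), on(f)}
2. free(e)  →  {at(b,b), at(e,e), at(e,f), holds(b), holds(e), holds(f), inpos(f), near(e), on(a), on(b), on(f)}
optimal plan length = 2; 2 > 1

No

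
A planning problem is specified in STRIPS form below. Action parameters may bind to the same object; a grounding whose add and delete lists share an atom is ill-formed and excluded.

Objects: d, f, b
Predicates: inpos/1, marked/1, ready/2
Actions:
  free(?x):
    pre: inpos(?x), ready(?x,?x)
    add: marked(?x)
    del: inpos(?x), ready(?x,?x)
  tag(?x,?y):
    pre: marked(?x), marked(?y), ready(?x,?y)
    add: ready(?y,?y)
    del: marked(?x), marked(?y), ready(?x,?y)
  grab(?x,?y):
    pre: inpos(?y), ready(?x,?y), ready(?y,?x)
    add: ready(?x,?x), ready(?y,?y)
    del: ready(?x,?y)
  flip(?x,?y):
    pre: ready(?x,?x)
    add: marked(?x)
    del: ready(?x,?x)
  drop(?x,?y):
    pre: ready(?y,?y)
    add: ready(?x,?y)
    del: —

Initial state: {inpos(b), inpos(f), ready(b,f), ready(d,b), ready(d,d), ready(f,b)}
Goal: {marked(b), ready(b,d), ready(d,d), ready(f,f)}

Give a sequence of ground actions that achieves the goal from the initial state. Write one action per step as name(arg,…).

grab(f,b); free(b); drop(b,d)

1. grab(f,b)  →  {inpos(b), inpos(f), ready(b,b), ready(b,f), ready(d,b), ready(d,d), ready(f,f)}
2. free(b)  →  {inpos(f), marked(b), ready(b,f), ready(d,b), ready(d,d), ready(f,f)}
3. drop(b,d)  →  {inpos(f), marked(b), ready(b,d), ready(b,f), ready(d,b), ready(d,d), ready(f,f)}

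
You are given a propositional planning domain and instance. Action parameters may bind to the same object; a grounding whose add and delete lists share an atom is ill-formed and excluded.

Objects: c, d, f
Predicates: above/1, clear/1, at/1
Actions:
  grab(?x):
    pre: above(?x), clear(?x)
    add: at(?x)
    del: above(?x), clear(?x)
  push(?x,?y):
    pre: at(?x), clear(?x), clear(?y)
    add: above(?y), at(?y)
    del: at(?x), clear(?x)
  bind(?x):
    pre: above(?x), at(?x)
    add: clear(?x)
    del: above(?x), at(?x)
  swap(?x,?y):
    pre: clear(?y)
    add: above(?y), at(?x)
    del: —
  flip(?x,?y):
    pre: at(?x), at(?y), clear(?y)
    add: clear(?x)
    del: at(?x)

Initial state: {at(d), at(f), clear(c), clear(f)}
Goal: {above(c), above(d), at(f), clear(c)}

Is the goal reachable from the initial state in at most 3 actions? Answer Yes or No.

1. push(f,c)  →  {above(c), at(c), at(d), clear(c)}
2. flip(d,c)  →  {above(c), at(c), clear(c), clear(d)}
3. swap(f,d)  →  {above(c), above(d), at(c), at(f), clear(c), clear(d)}
optimal plan length = 3; 3 ≤ 3

Yes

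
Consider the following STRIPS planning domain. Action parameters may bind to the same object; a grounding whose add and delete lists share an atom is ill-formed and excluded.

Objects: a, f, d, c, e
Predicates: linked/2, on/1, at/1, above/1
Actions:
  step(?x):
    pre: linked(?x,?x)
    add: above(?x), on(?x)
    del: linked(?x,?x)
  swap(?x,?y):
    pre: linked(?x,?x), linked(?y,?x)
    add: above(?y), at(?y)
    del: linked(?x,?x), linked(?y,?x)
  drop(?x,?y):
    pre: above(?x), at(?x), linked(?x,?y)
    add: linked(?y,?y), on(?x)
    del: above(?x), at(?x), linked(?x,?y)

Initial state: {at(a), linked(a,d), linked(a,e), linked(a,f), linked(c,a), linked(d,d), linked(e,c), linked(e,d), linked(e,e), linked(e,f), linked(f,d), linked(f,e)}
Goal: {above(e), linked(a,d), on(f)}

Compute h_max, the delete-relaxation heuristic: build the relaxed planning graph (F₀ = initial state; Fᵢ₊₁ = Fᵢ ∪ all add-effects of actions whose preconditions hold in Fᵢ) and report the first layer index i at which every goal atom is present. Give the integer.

F0 = init (12 atoms)
F1 = F0 ∪ {above(a), above(d), above(e), above(f), at(d), at(e), at(f), on(d), on(e)}  (21 atoms)
F2 = F1 ∪ {linked(c,c), linked(f,f), on(a), on(f)}  (25 atoms)
goal ⊆ F2  ⇒  h_max = 2

2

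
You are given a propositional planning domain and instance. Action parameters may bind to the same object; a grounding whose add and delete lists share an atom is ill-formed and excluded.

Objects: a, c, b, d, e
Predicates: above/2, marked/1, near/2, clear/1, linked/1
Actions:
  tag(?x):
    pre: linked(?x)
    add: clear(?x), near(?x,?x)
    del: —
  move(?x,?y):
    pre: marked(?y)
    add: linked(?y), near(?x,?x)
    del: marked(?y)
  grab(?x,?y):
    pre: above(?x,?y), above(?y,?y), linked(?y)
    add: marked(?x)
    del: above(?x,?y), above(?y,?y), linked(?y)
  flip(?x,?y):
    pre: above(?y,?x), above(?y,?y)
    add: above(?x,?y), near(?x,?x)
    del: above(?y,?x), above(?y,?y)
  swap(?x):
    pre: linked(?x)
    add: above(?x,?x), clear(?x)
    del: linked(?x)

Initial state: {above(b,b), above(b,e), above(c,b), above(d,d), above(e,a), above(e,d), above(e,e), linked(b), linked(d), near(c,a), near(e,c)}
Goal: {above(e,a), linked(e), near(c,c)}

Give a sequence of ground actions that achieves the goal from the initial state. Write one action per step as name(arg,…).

1. grab(e,d)  →  {above(b,b), above(b,e), above(c,b), above(e,a), above(e,e), linked(b), marked(e), near(c,a), near(e,c)}
2. move(c,e)  →  {above(b,b), above(b,e), above(c,b), above(e,a), above(e,e), linked(b), linked(e), near(c,a), near(c,c), near(e,c)}

grab(e,d); move(c,e)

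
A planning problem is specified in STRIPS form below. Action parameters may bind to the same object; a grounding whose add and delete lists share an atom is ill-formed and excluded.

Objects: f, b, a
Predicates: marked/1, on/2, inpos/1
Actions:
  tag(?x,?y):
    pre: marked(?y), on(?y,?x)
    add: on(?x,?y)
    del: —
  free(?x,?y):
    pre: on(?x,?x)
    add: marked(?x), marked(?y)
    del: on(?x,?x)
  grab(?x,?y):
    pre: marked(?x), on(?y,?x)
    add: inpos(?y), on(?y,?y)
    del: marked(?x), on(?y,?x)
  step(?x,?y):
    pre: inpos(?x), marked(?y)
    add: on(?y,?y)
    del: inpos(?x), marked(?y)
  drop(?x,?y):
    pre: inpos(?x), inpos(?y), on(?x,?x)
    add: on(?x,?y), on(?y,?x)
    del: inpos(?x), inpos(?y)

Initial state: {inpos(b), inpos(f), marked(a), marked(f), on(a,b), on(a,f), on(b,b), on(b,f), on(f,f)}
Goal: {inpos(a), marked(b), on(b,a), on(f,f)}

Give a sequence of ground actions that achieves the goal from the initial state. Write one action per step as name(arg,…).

tag(b,a); free(b,f); grab(f,a)

1. tag(b,a)  →  {inpos(b), inpos(f), marked(a), marked(f), on(a,b), on(a,f), on(b,a), on(b,b), on(b,f), on(f,f)}
2. free(b,f)  →  {inpos(b), inpos(f), marked(a), marked(b), marked(f), on(a,b), on(a,f), on(b,a), on(b,f), on(f,f)}
3. grab(f,a)  →  {inpos(a), inpos(b), inpos(f), marked(a), marked(b), on(a,a), on(a,b), on(b,a), on(b,f), on(f,f)}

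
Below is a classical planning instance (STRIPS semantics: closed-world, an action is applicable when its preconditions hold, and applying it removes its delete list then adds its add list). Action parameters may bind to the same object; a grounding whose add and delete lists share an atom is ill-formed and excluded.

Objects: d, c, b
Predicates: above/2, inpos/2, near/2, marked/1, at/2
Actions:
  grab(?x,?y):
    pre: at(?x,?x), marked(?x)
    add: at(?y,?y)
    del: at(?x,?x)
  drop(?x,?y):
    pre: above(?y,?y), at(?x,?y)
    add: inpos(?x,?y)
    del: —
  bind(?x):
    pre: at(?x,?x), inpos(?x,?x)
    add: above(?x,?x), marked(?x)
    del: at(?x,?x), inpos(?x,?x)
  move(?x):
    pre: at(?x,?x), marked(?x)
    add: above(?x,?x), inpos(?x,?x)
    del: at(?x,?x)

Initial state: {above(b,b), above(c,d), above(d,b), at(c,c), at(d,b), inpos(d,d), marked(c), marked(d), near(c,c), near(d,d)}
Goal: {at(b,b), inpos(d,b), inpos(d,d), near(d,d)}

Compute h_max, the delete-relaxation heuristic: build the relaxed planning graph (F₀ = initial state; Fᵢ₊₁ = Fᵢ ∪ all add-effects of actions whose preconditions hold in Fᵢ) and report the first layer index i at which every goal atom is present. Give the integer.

1

F0 = init (10 atoms)
F1 = F0 ∪ {above(c,c), at(b,b), at(d,d), inpos(c,c), inpos(d,b)}  (15 atoms)
goal ⊆ F1  ⇒  h_max = 1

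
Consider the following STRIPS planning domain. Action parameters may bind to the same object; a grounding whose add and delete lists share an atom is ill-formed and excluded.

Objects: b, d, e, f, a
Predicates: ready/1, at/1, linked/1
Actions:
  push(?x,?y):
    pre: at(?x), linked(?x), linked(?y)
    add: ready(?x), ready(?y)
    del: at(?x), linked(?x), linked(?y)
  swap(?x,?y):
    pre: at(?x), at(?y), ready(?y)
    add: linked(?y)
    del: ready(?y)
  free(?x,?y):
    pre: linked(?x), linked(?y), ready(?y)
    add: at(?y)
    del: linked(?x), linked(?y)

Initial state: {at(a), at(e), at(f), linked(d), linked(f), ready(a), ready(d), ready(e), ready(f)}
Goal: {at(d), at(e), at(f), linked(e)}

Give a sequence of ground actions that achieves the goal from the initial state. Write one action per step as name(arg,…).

1. swap(e,e)  →  {at(a), at(e), at(f), linked(d), linked(e), linked(f), ready(a), ready(d), ready(f)}
2. free(d,d)  →  {at(a), at(d), at(e), at(f), linked(e), linked(f), ready(a), ready(d), ready(f)}

swap(e,e); free(d,d)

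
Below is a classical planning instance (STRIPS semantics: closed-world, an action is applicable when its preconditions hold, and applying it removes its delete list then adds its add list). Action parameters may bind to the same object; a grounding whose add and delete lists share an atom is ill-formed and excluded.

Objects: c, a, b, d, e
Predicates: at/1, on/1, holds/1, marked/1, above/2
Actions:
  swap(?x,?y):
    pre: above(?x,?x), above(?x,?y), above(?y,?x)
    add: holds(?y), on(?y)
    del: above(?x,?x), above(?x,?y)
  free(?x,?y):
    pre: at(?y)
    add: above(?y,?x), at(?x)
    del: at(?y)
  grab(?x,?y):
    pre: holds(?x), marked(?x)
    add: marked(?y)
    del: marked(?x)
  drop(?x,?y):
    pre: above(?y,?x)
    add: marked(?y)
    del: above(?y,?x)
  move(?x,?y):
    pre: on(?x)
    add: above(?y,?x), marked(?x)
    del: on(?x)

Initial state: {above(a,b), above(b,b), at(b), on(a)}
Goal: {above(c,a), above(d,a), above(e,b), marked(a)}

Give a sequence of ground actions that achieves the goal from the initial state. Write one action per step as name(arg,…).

swap(b,b); free(c,b); free(a,c); move(a,d); move(b,e)

1. swap(b,b)  →  {above(a,b), at(b), holds(b), on(a), on(b)}
2. free(c,b)  →  {above(a,b), above(b,c), at(c), holds(b), on(a), on(b)}
3. free(a,c)  →  {above(a,b), above(b,c), above(c,a), at(a), holds(b), on(a), on(b)}
4. move(a,d)  →  {above(a,b), above(b,c), above(c,a), above(d,a), at(a), holds(b), marked(a), on(b)}
5. move(b,e)  →  {above(a,b), above(b,c), above(c,a), above(d,a), above(e,b), at(a), holds(b), marked(a), marked(b)}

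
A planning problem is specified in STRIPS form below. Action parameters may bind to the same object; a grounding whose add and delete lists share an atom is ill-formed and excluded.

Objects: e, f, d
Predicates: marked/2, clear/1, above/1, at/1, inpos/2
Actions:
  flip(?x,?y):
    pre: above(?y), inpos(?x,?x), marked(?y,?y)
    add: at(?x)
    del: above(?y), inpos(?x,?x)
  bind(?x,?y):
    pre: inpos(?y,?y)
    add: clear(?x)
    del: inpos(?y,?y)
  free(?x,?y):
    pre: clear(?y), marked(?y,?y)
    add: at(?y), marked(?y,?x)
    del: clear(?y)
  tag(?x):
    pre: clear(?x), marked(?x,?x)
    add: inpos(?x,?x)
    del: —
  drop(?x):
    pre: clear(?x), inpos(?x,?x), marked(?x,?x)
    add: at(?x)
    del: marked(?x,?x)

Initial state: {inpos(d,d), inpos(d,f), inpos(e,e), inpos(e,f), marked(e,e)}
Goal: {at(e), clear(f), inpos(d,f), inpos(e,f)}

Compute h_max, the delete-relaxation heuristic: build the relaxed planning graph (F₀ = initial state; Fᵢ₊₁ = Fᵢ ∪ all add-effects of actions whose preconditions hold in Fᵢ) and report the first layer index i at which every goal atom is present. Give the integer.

F0 = init (5 atoms)
F1 = F0 ∪ {clear(d), clear(e), clear(f)}  (8 atoms)
F2 = F1 ∪ {at(e), marked(e,d), marked(e,f)}  (11 atoms)
goal ⊆ F2  ⇒  h_max = 2

2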